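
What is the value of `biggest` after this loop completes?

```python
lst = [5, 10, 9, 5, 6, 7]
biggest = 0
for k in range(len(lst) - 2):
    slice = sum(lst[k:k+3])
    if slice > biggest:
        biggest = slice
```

Let's trace through this code step by step.

Initialize: lst = [5, 10, 9, 5, 6, 7]
Initialize: biggest = 0
Entering loop: for k in range(len(lst) - 2):
After iteration 1: k = 0, biggest = 24, slice = 24
After iteration 2: k = 1, biggest = 24, slice = 24
After iteration 3: k = 2, biggest = 24, slice = 20
After iteration 4: k = 3, biggest = 24, slice = 18
Loop ends.

Final answer: 24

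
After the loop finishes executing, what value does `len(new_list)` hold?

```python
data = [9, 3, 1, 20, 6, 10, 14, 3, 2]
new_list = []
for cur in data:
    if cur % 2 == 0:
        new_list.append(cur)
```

Let's trace through this code step by step.

Initialize: data = [9, 3, 1, 20, 6, 10, 14, 3, 2]
Initialize: new_list = []
Entering loop: for cur in data:
After iteration 1: cur = 9, new_list = []
After iteration 2: cur = 3, new_list = []
After iteration 3: cur = 1, new_list = []
After iteration 4: cur = 20, new_list = [20]
After iteration 5: cur = 6, new_list = [20, 6]
After iteration 6: cur = 10, new_list = [20, 6, 10]
After iteration 7: cur = 14, new_list = [20, 6, 10, 14]
After iteration 8: cur = 3, new_list = [20, 6, 10, 14]
After iteration 9: cur = 2, new_list = [20, 6, 10, 14, 2]
Loop ends.
len(new_list) = 5

Final answer: 5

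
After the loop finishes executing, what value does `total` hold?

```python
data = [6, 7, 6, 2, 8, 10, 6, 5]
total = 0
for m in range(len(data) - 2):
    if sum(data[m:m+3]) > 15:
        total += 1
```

Let's trace through this code step by step.

Initialize: data = [6, 7, 6, 2, 8, 10, 6, 5]
Initialize: total = 0
Entering loop: for m in range(len(data) - 2):
After iteration 1: m = 0, total = 1
After iteration 2: m = 1, total = 1
After iteration 3: m = 2, total = 2
After iteration 4: m = 3, total = 3
After iteration 5: m = 4, total = 4
After iteration 6: m = 5, total = 5
Loop ends.

Final answer: 5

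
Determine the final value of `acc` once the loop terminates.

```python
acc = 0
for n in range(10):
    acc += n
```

Let's trace through this code step by step.

Initialize: acc = 0
Entering loop: for n in range(10):
After iteration 1: n = 0, acc = 0
After iteration 2: n = 1, acc = 1
After iteration 3: n = 2, acc = 3
After iteration 4: n = 3, acc = 6
After iteration 5: n = 4, acc = 10
After iteration 6: n = 5, acc = 15
After iteration 7: n = 6, acc = 21
After iteration 8: n = 7, acc = 28
After iteration 9: n = 8, acc = 36
After iteration 10: n = 9, acc = 45
Loop ends.

Final answer: 45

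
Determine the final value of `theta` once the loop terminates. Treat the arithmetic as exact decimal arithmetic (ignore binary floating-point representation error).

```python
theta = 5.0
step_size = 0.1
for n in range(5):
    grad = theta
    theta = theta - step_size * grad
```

Let's trace through this code step by step.

Initialize: theta = 5.0
Initialize: step_size = 0.1
Entering loop: for n in range(5):
After iteration 1: n = 0, theta = 4.5, grad = 5.0
After iteration 2: n = 1, theta = 4.05, grad = 4.5
After iteration 3: n = 2, theta = 3.645, grad = 4.05
After iteration 4: n = 3, theta = 3.2805, grad = 3.645
After iteration 5: n = 4, theta = 2.95245, grad = 3.2805
Loop ends.

Final answer: 2.95245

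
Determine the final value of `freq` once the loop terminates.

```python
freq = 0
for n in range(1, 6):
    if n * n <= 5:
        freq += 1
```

Let's trace through this code step by step.

Initialize: freq = 0
Entering loop: for n in range(1, 6):
After iteration 1: n = 1, freq = 1
After iteration 2: n = 2, freq = 2
After iteration 3: n = 3, freq = 2
After iteration 4: n = 4, freq = 2
After iteration 5: n = 5, freq = 2
Loop ends.

Final answer: 2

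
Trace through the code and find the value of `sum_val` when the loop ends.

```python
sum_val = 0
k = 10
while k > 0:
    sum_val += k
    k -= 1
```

Let's trace through this code step by step.

Initialize: sum_val = 0
Initialize: k = 10
Entering loop: while k > 0:
After iteration 1: sum_val = 10, k = 9
After iteration 2: sum_val = 19, k = 8
After iteration 3: sum_val = 27, k = 7
After iteration 4: sum_val = 34, k = 6
After iteration 5: sum_val = 40, k = 5
After iteration 6: sum_val = 45, k = 4
After iteration 7: sum_val = 49, k = 3
After iteration 8: sum_val = 52, k = 2
After iteration 9: sum_val = 54, k = 1
After iteration 10: sum_val = 55, k = 0
Loop ends.

Final answer: 55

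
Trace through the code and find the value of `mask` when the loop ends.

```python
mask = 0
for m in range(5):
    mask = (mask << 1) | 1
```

Let's trace through this code step by step.

Initialize: mask = 0
Entering loop: for m in range(5):
After iteration 1: m = 0, mask = 1
After iteration 2: m = 1, mask = 3
After iteration 3: m = 2, mask = 7
After iteration 4: m = 3, mask = 15
After iteration 5: m = 4, mask = 31
Loop ends.

Final answer: 31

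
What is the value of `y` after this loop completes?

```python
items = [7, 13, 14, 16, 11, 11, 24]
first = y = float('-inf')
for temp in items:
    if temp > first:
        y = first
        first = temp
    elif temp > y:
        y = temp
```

Let's trace through this code step by step.

Initialize: items = [7, 13, 14, 16, 11, 11, 24]
Initialize: first = -inf
Initialize: y = -inf
Entering loop: for temp in items:
After iteration 1: temp = 7, first = 7, y = -inf
After iteration 2: temp = 13, first = 13, y = 7
After iteration 3: temp = 14, first = 14, y = 13
After iteration 4: temp = 16, first = 16, y = 14
After iteration 5: temp = 11, first = 16, y = 14
After iteration 6: temp = 11, first = 16, y = 14
After iteration 7: temp = 24, first = 24, y = 16
Loop ends.

Final answer: 16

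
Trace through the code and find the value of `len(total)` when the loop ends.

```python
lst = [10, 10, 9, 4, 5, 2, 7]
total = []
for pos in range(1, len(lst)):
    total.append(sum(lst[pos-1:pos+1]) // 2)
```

Let's trace through this code step by step.

Initialize: lst = [10, 10, 9, 4, 5, 2, 7]
Initialize: total = []
Entering loop: for pos in range(1, len(lst)):
After iteration 1: pos = 1, total = [10]
After iteration 2: pos = 2, total = [10, 9]
After iteration 3: pos = 3, total = [10, 9, 6]
After iteration 4: pos = 4, total = [10, 9, 6, 4]
After iteration 5: pos = 5, total = [10, 9, 6, 4, 3]
After iteration 6: pos = 6, total = [10, 9, 6, 4, 3, 4]
Loop ends.
len(total) = 6

Final answer: 6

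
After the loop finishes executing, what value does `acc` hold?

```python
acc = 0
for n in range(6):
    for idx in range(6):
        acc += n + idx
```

Let's trace through this code step by step.

Initialize: acc = 0
Entering loop: for n in range(6):
After iteration 1: n = 0, acc = 15
After iteration 2: n = 1, acc = 36
After iteration 3: n = 2, acc = 63
After iteration 4: n = 3, acc = 96
After iteration 5: n = 4, acc = 135
After iteration 6: n = 5, acc = 180
Loop ends.

Final answer: 180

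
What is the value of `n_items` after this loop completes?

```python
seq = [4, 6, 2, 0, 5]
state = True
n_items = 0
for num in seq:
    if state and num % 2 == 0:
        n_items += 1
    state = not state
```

Let's trace through this code step by step.

Initialize: seq = [4, 6, 2, 0, 5]
Initialize: state = True
Initialize: n_items = 0
Entering loop: for num in seq:
After iteration 1: num = 4, state = False, n_items = 1
After iteration 2: num = 6, state = True, n_items = 1
After iteration 3: num = 2, state = False, n_items = 2
After iteration 4: num = 0, state = True, n_items = 2
After iteration 5: num = 5, state = False, n_items = 2
Loop ends.

Final answer: 2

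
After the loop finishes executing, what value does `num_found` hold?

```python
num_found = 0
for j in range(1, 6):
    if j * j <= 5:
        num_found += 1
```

Let's trace through this code step by step.

Initialize: num_found = 0
Entering loop: for j in range(1, 6):
After iteration 1: j = 1, num_found = 1
After iteration 2: j = 2, num_found = 2
After iteration 3: j = 3, num_found = 2
After iteration 4: j = 4, num_found = 2
After iteration 5: j = 5, num_found = 2
Loop ends.

Final answer: 2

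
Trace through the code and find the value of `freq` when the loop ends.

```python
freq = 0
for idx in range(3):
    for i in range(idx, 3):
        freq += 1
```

Let's trace through this code step by step.

Initialize: freq = 0
Entering loop: for idx in range(3):
After iteration 1: idx = 0, freq = 3
After iteration 2: idx = 1, freq = 5
After iteration 3: idx = 2, freq = 6
Loop ends.

Final answer: 6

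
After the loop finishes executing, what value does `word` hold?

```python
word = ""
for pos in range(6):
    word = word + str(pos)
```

Let's trace through this code step by step.

Initialize: word = ''
Entering loop: for pos in range(6):
After iteration 1: pos = 0, word = '0'
After iteration 2: pos = 1, word = '01'
After iteration 3: pos = 2, word = '012'
After iteration 4: pos = 3, word = '0123'
After iteration 5: pos = 4, word = '01234'
After iteration 6: pos = 5, word = '012345'
Loop ends.

Final answer: '012345'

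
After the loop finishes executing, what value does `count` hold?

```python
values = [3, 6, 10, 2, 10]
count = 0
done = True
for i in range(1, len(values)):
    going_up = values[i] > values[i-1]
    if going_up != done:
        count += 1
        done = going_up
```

Let's trace through this code step by step.

Initialize: values = [3, 6, 10, 2, 10]
Initialize: count = 0
Initialize: done = True
Entering loop: for i in range(1, len(values)):
After iteration 1: i = 1, count = 0, done = True, going_up = True
After iteration 2: i = 2, count = 0, done = True, going_up = True
After iteration 3: i = 3, count = 1, done = False, going_up = False
After iteration 4: i = 4, count = 2, done = True, going_up = True
Loop ends.

Final answer: 2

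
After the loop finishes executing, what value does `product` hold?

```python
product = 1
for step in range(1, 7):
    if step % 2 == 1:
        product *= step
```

Let's trace through this code step by step.

Initialize: product = 1
Entering loop: for step in range(1, 7):
After iteration 1: step = 1, product = 1
After iteration 2: step = 2, product = 1
After iteration 3: step = 3, product = 3
After iteration 4: step = 4, product = 3
After iteration 5: step = 5, product = 15
After iteration 6: step = 6, product = 15
Loop ends.

Final answer: 15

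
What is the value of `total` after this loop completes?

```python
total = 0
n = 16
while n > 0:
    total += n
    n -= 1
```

Let's trace through this code step by step.

Initialize: total = 0
Initialize: n = 16
Entering loop: while n > 0:
After iteration 1: total = 16, n = 15
After iteration 2: total = 31, n = 14
After iteration 3: total = 45, n = 13
After iteration 4: total = 58, n = 12
After iteration 5: total = 70, n = 11
After iteration 6: total = 81, n = 10
After iteration 7: total = 91, n = 9
After iteration 8: total = 100, n = 8
After iteration 9: total = 108, n = 7
After iteration 10: total = 115, n = 6
After iteration 11: total = 121, n = 5
After iteration 12: total = 126, n = 4
After iteration 13: total = 130, n = 3
After iteration 14: total = 133, n = 2
After iteration 15: total = 135, n = 1
After iteration 16: total = 136, n = 0
Loop ends.

Final answer: 136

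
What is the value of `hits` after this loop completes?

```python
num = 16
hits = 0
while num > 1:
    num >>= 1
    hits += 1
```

Let's trace through this code step by step.

Initialize: num = 16
Initialize: hits = 0
Entering loop: while num > 1:
After iteration 1: num = 8, hits = 1
After iteration 2: num = 4, hits = 2
After iteration 3: num = 2, hits = 3
After iteration 4: num = 1, hits = 4
Loop ends.

Final answer: 4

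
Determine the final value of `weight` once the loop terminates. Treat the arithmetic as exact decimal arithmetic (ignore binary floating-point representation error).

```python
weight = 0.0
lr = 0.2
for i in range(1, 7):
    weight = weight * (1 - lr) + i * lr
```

Let's trace through this code step by step.

Initialize: weight = 0.0
Initialize: lr = 0.2
Entering loop: for i in range(1, 7):
After iteration 1: i = 1, weight = 0.2
After iteration 2: i = 2, weight = 0.56
After iteration 3: i = 3, weight = 1.048
After iteration 4: i = 4, weight = 1.6384
After iteration 5: i = 5, weight = 2.31072
After iteration 6: i = 6, weight = 3.048576
Loop ends.

Final answer: 3.048576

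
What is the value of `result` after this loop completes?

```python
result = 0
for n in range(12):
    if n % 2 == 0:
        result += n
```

Let's trace through this code step by step.

Initialize: result = 0
Entering loop: for n in range(12):
After iteration 1: n = 0, result = 0
After iteration 2: n = 1, result = 0
After iteration 3: n = 2, result = 2
After iteration 4: n = 3, result = 2
After iteration 5: n = 4, result = 6
After iteration 6: n = 5, result = 6
After iteration 7: n = 6, result = 12
After iteration 8: n = 7, result = 12
After iteration 9: n = 8, result = 20
After iteration 10: n = 9, result = 20
After iteration 11: n = 10, result = 30
After iteration 12: n = 11, result = 30
Loop ends.

Final answer: 30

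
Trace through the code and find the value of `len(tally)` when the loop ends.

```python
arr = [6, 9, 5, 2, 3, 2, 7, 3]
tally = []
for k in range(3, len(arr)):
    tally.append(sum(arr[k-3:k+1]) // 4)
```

Let's trace through this code step by step.

Initialize: arr = [6, 9, 5, 2, 3, 2, 7, 3]
Initialize: tally = []
Entering loop: for k in range(3, len(arr)):
After iteration 1: k = 3, tally = [5]
After iteration 2: k = 4, tally = [5, 4]
After iteration 3: k = 5, tally = [5, 4, 3]
After iteration 4: k = 6, tally = [5, 4, 3, 3]
After iteration 5: k = 7, tally = [5, 4, 3, 3, 3]
Loop ends.
len(tally) = 5

Final answer: 5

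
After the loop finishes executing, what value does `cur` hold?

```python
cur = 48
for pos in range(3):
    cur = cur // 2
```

Let's trace through this code step by step.

Initialize: cur = 48
Entering loop: for pos in range(3):
After iteration 1: pos = 0, cur = 24
After iteration 2: pos = 1, cur = 12
After iteration 3: pos = 2, cur = 6
Loop ends.

Final answer: 6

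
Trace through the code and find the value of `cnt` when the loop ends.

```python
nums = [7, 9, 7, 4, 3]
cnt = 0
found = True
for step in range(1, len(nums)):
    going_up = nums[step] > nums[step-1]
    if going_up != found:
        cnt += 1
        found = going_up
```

Let's trace through this code step by step.

Initialize: nums = [7, 9, 7, 4, 3]
Initialize: cnt = 0
Initialize: found = True
Entering loop: for step in range(1, len(nums)):
After iteration 1: step = 1, cnt = 0, found = True, going_up = True
After iteration 2: step = 2, cnt = 1, found = False, going_up = False
After iteration 3: step = 3, cnt = 1, found = False, going_up = False
After iteration 4: step = 4, cnt = 1, found = False, going_up = False
Loop ends.

Final answer: 1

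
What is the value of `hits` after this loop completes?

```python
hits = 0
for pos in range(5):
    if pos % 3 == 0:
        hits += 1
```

Let's trace through this code step by step.

Initialize: hits = 0
Entering loop: for pos in range(5):
After iteration 1: pos = 0, hits = 1
After iteration 2: pos = 1, hits = 1
After iteration 3: pos = 2, hits = 1
After iteration 4: pos = 3, hits = 2
After iteration 5: pos = 4, hits = 2
Loop ends.

Final answer: 2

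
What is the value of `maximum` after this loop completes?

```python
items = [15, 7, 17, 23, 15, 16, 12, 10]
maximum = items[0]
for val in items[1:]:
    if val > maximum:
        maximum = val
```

Let's trace through this code step by step.

Initialize: items = [15, 7, 17, 23, 15, 16, 12, 10]
Initialize: maximum = 15
Entering loop: for val in items[1:]:
After iteration 1: val = 7, maximum = 15
After iteration 2: val = 17, maximum = 17
After iteration 3: val = 23, maximum = 23
After iteration 4: val = 15, maximum = 23
After iteration 5: val = 16, maximum = 23
After iteration 6: val = 12, maximum = 23
After iteration 7: val = 10, maximum = 23
Loop ends.

Final answer: 23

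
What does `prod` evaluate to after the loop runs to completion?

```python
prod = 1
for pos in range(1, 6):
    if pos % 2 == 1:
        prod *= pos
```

Let's trace through this code step by step.

Initialize: prod = 1
Entering loop: for pos in range(1, 6):
After iteration 1: pos = 1, prod = 1
After iteration 2: pos = 2, prod = 1
After iteration 3: pos = 3, prod = 3
After iteration 4: pos = 4, prod = 3
After iteration 5: pos = 5, prod = 15
Loop ends.

Final answer: 15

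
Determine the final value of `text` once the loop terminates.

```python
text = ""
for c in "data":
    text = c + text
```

Let's trace through this code step by step.

Initialize: text = ''
Entering loop: for c in "data":
After iteration 1: c = 'd', text = 'd'
After iteration 2: c = 'a', text = 'ad'
After iteration 3: c = 't', text = 'tad'
After iteration 4: c = 'a', text = 'atad'
Loop ends.

Final answer: 'atad'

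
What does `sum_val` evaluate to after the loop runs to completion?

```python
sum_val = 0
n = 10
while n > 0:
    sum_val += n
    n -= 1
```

Let's trace through this code step by step.

Initialize: sum_val = 0
Initialize: n = 10
Entering loop: while n > 0:
After iteration 1: sum_val = 10, n = 9
After iteration 2: sum_val = 19, n = 8
After iteration 3: sum_val = 27, n = 7
After iteration 4: sum_val = 34, n = 6
After iteration 5: sum_val = 40, n = 5
After iteration 6: sum_val = 45, n = 4
After iteration 7: sum_val = 49, n = 3
After iteration 8: sum_val = 52, n = 2
After iteration 9: sum_val = 54, n = 1
After iteration 10: sum_val = 55, n = 0
Loop ends.

Final answer: 55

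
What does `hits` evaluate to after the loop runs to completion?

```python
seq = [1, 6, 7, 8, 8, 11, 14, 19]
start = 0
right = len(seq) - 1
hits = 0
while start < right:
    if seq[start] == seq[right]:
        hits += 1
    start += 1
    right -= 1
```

Let's trace through this code step by step.

Initialize: seq = [1, 6, 7, 8, 8, 11, 14, 19]
Initialize: start = 0
Initialize: right = 7
Initialize: hits = 0
Entering loop: while start < right:
After iteration 1: start = 1, right = 6, hits = 0
After iteration 2: start = 2, right = 5, hits = 0
After iteration 3: start = 3, right = 4, hits = 0
After iteration 4: start = 4, right = 3, hits = 1
Loop ends.

Final answer: 1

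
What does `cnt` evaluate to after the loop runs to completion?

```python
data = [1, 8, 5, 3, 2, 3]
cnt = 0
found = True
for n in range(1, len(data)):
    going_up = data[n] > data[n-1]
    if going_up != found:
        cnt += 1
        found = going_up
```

Let's trace through this code step by step.

Initialize: data = [1, 8, 5, 3, 2, 3]
Initialize: cnt = 0
Initialize: found = True
Entering loop: for n in range(1, len(data)):
After iteration 1: n = 1, cnt = 0, found = True, going_up = True
After iteration 2: n = 2, cnt = 1, found = False, going_up = False
After iteration 3: n = 3, cnt = 1, found = False, going_up = False
After iteration 4: n = 4, cnt = 1, found = False, going_up = False
After iteration 5: n = 5, cnt = 2, found = True, going_up = True
Loop ends.

Final answer: 2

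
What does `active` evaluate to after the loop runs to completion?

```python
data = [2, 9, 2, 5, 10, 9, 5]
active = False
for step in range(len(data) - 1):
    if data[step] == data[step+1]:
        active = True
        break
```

Let's trace through this code step by step.

Initialize: data = [2, 9, 2, 5, 10, 9, 5]
Initialize: active = False
Entering loop: for step in range(len(data) - 1):
After iteration 1: step = 0, active = False
After iteration 2: step = 1, active = False
After iteration 3: step = 2, active = False
After iteration 4: step = 3, active = False
After iteration 5: step = 4, active = False
After iteration 6: step = 5, active = False
Loop ends.

Final answer: False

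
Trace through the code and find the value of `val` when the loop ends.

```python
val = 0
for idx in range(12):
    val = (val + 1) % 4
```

Let's trace through this code step by step.

Initialize: val = 0
Entering loop: for idx in range(12):
After iteration 1: idx = 0, val = 1
After iteration 2: idx = 1, val = 2
After iteration 3: idx = 2, val = 3
After iteration 4: idx = 3, val = 0
After iteration 5: idx = 4, val = 1
After iteration 6: idx = 5, val = 2
After iteration 7: idx = 6, val = 3
After iteration 8: idx = 7, val = 0
After iteration 9: idx = 8, val = 1
After iteration 10: idx = 9, val = 2
After iteration 11: idx = 10, val = 3
After iteration 12: idx = 11, val = 0
Loop ends.

Final answer: 0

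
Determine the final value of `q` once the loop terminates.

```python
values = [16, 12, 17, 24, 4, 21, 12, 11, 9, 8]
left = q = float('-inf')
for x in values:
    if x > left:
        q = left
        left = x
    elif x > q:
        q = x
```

Let's trace through this code step by step.

Initialize: values = [16, 12, 17, 24, 4, 21, 12, 11, 9, 8]
Initialize: left = -inf
Initialize: q = -inf
Entering loop: for x in values:
After iteration 1: x = 16, left = 16, q = -inf
After iteration 2: x = 12, left = 16, q = 12
After iteration 3: x = 17, left = 17, q = 16
After iteration 4: x = 24, left = 24, q = 17
After iteration 5: x = 4, left = 24, q = 17
After iteration 6: x = 21, left = 24, q = 21
After iteration 7: x = 12, left = 24, q = 21
After iteration 8: x = 11, left = 24, q = 21
After iteration 9: x = 9, left = 24, q = 21
After iteration 10: x = 8, left = 24, q = 21
Loop ends.

Final answer: 21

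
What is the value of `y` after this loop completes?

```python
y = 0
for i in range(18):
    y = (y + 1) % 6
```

Let's trace through this code step by step.

Initialize: y = 0
Entering loop: for i in range(18):
After iteration 1: i = 0, y = 1
After iteration 2: i = 1, y = 2
After iteration 3: i = 2, y = 3
After iteration 4: i = 3, y = 4
After iteration 5: i = 4, y = 5
After iteration 6: i = 5, y = 0
After iteration 7: i = 6, y = 1
After iteration 8: i = 7, y = 2
After iteration 9: i = 8, y = 3
After iteration 10: i = 9, y = 4
After iteration 11: i = 10, y = 5
After iteration 12: i = 11, y = 0
After iteration 13: i = 12, y = 1
After iteration 14: i = 13, y = 2
After iteration 15: i = 14, y = 3
After iteration 16: i = 15, y = 4
After iteration 17: i = 16, y = 5
After iteration 18: i = 17, y = 0
Loop ends.

Final answer: 0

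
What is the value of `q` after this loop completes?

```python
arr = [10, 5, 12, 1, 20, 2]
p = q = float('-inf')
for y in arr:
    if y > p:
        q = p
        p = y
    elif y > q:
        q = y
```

Let's trace through this code step by step.

Initialize: arr = [10, 5, 12, 1, 20, 2]
Initialize: p = -inf
Initialize: q = -inf
Entering loop: for y in arr:
After iteration 1: y = 10, p = 10, q = -inf
After iteration 2: y = 5, p = 10, q = 5
After iteration 3: y = 12, p = 12, q = 10
After iteration 4: y = 1, p = 12, q = 10
After iteration 5: y = 20, p = 20, q = 12
After iteration 6: y = 2, p = 20, q = 12
Loop ends.

Final answer: 12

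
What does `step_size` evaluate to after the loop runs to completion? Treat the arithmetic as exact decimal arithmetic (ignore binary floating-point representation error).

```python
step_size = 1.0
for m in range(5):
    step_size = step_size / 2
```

Let's trace through this code step by step.

Initialize: step_size = 1.0
Entering loop: for m in range(5):
After iteration 1: m = 0, step_size = 0.5
After iteration 2: m = 1, step_size = 0.25
After iteration 3: m = 2, step_size = 0.125
After iteration 4: m = 3, step_size = 0.0625
After iteration 5: m = 4, step_size = 0.03125
Loop ends.

Final answer: 0.03125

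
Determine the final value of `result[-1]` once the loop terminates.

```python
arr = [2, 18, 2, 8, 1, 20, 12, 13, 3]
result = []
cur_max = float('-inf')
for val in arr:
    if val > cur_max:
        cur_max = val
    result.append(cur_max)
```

Let's trace through this code step by step.

Initialize: arr = [2, 18, 2, 8, 1, 20, 12, 13, 3]
Initialize: result = []
Initialize: cur_max = -inf
Entering loop: for val in arr:
After iteration 1: val = 2, result = [2], cur_max = 2
After iteration 2: val = 18, result = [2, 18], cur_max = 18
After iteration 3: val = 2, result = [2, 18, 18], cur_max = 18
After iteration 4: val = 8, result = [2, 18, 18, 18], cur_max = 18
After iteration 5: val = 1, result = [2, 18, 18, 18, 18], cur_max = 18
After iteration 6: val = 20, result = [2, 18, 18, 18, 18, 20], cur_max = 20
After iteration 7: val = 12, result = [2, 18, 18, 18, 18, 20, 20], cur_max = 20
After iteration 8: val = 13, result = [2, 18, 18, 18, 18, 20, 20, 20], cur_max = 20
After iteration 9: val = 3, result = [2, 18, 18, 18, 18, 20, 20, 20, 20], cur_max = 20
Loop ends.
result[-1] = 20

Final answer: 20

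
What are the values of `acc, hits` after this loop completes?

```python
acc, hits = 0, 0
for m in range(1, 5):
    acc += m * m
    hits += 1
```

Let's trace through this code step by step.

Initialize: acc = 0
Initialize: hits = 0
Entering loop: for m in range(1, 5):
After iteration 1: m = 1, acc = 1, hits = 1
After iteration 2: m = 2, acc = 5, hits = 2
After iteration 3: m = 3, acc = 14, hits = 3
After iteration 4: m = 4, acc = 30, hits = 4
Loop ends.

Final answer: 30, 4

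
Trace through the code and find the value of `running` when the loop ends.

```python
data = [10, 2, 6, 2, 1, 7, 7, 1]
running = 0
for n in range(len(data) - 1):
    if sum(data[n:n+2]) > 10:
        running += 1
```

Let's trace through this code step by step.

Initialize: data = [10, 2, 6, 2, 1, 7, 7, 1]
Initialize: running = 0
Entering loop: for n in range(len(data) - 1):
After iteration 1: n = 0, running = 1
After iteration 2: n = 1, running = 1
After iteration 3: n = 2, running = 1
After iteration 4: n = 3, running = 1
After iteration 5: n = 4, running = 1
After iteration 6: n = 5, running = 2
After iteration 7: n = 6, running = 2
Loop ends.

Final answer: 2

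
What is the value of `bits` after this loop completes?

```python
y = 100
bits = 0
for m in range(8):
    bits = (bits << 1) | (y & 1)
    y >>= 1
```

Let's trace through this code step by step.

Initialize: y = 100
Initialize: bits = 0
Entering loop: for m in range(8):
After iteration 1: m = 0, y = 50, bits = 0
After iteration 2: m = 1, y = 25, bits = 0
After iteration 3: m = 2, y = 12, bits = 1
After iteration 4: m = 3, y = 6, bits = 2
After iteration 5: m = 4, y = 3, bits = 4
After iteration 6: m = 5, y = 1, bits = 9
After iteration 7: m = 6, y = 0, bits = 19
After iteration 8: m = 7, y = 0, bits = 38
Loop ends.

Final answer: 38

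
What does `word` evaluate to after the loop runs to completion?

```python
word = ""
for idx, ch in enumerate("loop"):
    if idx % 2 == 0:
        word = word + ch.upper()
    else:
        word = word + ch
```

Let's trace through this code step by step.

Initialize: word = ''
Entering loop: for idx, ch in enumerate("loop"):
After iteration 1: idx = 0, ch = 'l', word = 'L'
After iteration 2: idx = 1, ch = 'o', word = 'Lo'
After iteration 3: idx = 2, ch = 'o', word = 'LoO'
After iteration 4: idx = 3, ch = 'p', word = 'LoOp'
Loop ends.

Final answer: 'LoOp'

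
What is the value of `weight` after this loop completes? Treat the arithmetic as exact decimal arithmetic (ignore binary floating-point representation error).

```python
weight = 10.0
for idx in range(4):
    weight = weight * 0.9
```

Let's trace through this code step by step.

Initialize: weight = 10.0
Entering loop: for idx in range(4):
After iteration 1: idx = 0, weight = 9.0
After iteration 2: idx = 1, weight = 8.1
After iteration 3: idx = 2, weight = 7.29
After iteration 4: idx = 3, weight = 6.561
Loop ends.

Final answer: 6.561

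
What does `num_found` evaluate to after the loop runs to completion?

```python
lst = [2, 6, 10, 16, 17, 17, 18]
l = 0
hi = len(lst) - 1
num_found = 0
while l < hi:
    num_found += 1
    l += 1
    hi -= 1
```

Let's trace through this code step by step.

Initialize: lst = [2, 6, 10, 16, 17, 17, 18]
Initialize: l = 0
Initialize: hi = 6
Initialize: num_found = 0
Entering loop: while l < hi:
After iteration 1: l = 1, hi = 5, num_found = 1
After iteration 2: l = 2, hi = 4, num_found = 2
After iteration 3: l = 3, hi = 3, num_found = 3
Loop ends.

Final answer: 3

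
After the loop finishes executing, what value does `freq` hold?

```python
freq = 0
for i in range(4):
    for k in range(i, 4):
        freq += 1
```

Let's trace through this code step by step.

Initialize: freq = 0
Entering loop: for i in range(4):
After iteration 1: i = 0, freq = 4
After iteration 2: i = 1, freq = 7
After iteration 3: i = 2, freq = 9
After iteration 4: i = 3, freq = 10
Loop ends.

Final answer: 10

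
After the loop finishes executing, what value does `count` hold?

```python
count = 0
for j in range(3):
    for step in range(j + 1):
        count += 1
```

Let's trace through this code step by step.

Initialize: count = 0
Entering loop: for j in range(3):
After iteration 1: j = 0, count = 1, step = 0
After iteration 2: j = 1, count = 3, step = 1
After iteration 3: j = 2, count = 6, step = 2
Loop ends.

Final answer: 6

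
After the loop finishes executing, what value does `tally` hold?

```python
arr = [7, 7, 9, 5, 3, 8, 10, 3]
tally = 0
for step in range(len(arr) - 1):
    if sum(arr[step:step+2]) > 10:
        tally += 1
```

Let's trace through this code step by step.

Initialize: arr = [7, 7, 9, 5, 3, 8, 10, 3]
Initialize: tally = 0
Entering loop: for step in range(len(arr) - 1):
After iteration 1: step = 0, tally = 1
After iteration 2: step = 1, tally = 2
After iteration 3: step = 2, tally = 3
After iteration 4: step = 3, tally = 3
After iteration 5: step = 4, tally = 4
After iteration 6: step = 5, tally = 5
After iteration 7: step = 6, tally = 6
Loop ends.

Final answer: 6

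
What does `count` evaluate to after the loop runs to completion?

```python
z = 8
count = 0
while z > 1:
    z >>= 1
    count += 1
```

Let's trace through this code step by step.

Initialize: z = 8
Initialize: count = 0
Entering loop: while z > 1:
After iteration 1: z = 4, count = 1
After iteration 2: z = 2, count = 2
After iteration 3: z = 1, count = 3
Loop ends.

Final answer: 3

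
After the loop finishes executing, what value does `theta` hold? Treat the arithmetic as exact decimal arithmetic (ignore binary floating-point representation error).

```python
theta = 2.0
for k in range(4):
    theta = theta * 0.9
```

Let's trace through this code step by step.

Initialize: theta = 2.0
Entering loop: for k in range(4):
After iteration 1: k = 0, theta = 1.8
After iteration 2: k = 1, theta = 1.62
After iteration 3: k = 2, theta = 1.458
After iteration 4: k = 3, theta = 1.3122
Loop ends.

Final answer: 1.3122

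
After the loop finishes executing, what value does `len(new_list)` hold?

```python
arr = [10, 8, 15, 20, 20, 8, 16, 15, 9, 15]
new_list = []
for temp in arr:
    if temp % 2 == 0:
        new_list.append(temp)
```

Let's trace through this code step by step.

Initialize: arr = [10, 8, 15, 20, 20, 8, 16, 15, 9, 15]
Initialize: new_list = []
Entering loop: for temp in arr:
After iteration 1: temp = 10, new_list = [10]
After iteration 2: temp = 8, new_list = [10, 8]
After iteration 3: temp = 15, new_list = [10, 8]
After iteration 4: temp = 20, new_list = [10, 8, 20]
After iteration 5: temp = 20, new_list = [10, 8, 20, 20]
After iteration 6: temp = 8, new_list = [10, 8, 20, 20, 8]
After iteration 7: temp = 16, new_list = [10, 8, 20, 20, 8, 16]
After iteration 8: temp = 15, new_list = [10, 8, 20, 20, 8, 16]
After iteration 9: temp = 9, new_list = [10, 8, 20, 20, 8, 16]
After iteration 10: temp = 15, new_list = [10, 8, 20, 20, 8, 16]
Loop ends.
len(new_list) = 6

Final answer: 6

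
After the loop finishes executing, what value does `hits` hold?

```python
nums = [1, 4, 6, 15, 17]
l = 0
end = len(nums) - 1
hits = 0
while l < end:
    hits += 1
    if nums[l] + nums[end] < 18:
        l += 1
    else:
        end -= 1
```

Let's trace through this code step by step.

Initialize: nums = [1, 4, 6, 15, 17]
Initialize: l = 0
Initialize: end = 4
Initialize: hits = 0
Entering loop: while l < end:
After iteration 1: l = 0, end = 3, hits = 1
After iteration 2: l = 1, end = 3, hits = 2
After iteration 3: l = 1, end = 2, hits = 3
After iteration 4: l = 2, end = 2, hits = 4
Loop ends.

Final answer: 4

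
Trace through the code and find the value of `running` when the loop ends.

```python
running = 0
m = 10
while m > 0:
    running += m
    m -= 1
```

Let's trace through this code step by step.

Initialize: running = 0
Initialize: m = 10
Entering loop: while m > 0:
After iteration 1: running = 10, m = 9
After iteration 2: running = 19, m = 8
After iteration 3: running = 27, m = 7
After iteration 4: running = 34, m = 6
After iteration 5: running = 40, m = 5
After iteration 6: running = 45, m = 4
After iteration 7: running = 49, m = 3
After iteration 8: running = 52, m = 2
After iteration 9: running = 54, m = 1
After iteration 10: running = 55, m = 0
Loop ends.

Final answer: 55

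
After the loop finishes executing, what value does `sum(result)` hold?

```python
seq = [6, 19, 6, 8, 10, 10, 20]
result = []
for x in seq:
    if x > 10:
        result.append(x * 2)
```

Let's trace through this code step by step.

Initialize: seq = [6, 19, 6, 8, 10, 10, 20]
Initialize: result = []
Entering loop: for x in seq:
After iteration 1: x = 6, result = []
After iteration 2: x = 19, result = [38]
After iteration 3: x = 6, result = [38]
After iteration 4: x = 8, result = [38]
After iteration 5: x = 10, result = [38]
After iteration 6: x = 10, result = [38]
After iteration 7: x = 20, result = [38, 40]
Loop ends.
sum(result) = 78

Final answer: 78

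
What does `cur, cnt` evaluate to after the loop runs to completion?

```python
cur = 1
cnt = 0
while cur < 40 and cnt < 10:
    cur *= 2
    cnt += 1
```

Let's trace through this code step by step.

Initialize: cur = 1
Initialize: cnt = 0
Entering loop: while cur < 40 and cnt < 10:
After iteration 1: cur = 2, cnt = 1
After iteration 2: cur = 4, cnt = 2
After iteration 3: cur = 8, cnt = 3
After iteration 4: cur = 16, cnt = 4
After iteration 5: cur = 32, cnt = 5
After iteration 6: cur = 64, cnt = 6
Loop ends.

Final answer: 64, 6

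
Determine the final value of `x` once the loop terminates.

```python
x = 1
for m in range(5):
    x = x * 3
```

Let's trace through this code step by step.

Initialize: x = 1
Entering loop: for m in range(5):
After iteration 1: m = 0, x = 3
After iteration 2: m = 1, x = 9
After iteration 3: m = 2, x = 27
After iteration 4: m = 3, x = 81
After iteration 5: m = 4, x = 243
Loop ends.

Final answer: 243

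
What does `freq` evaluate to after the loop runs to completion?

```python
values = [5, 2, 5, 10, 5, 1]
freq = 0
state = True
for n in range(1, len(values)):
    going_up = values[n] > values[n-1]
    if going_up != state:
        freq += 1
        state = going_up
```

Let's trace through this code step by step.

Initialize: values = [5, 2, 5, 10, 5, 1]
Initialize: freq = 0
Initialize: state = True
Entering loop: for n in range(1, len(values)):
After iteration 1: n = 1, freq = 1, state = False, going_up = False
After iteration 2: n = 2, freq = 2, state = True, going_up = True
After iteration 3: n = 3, freq = 2, state = True, going_up = True
After iteration 4: n = 4, freq = 3, state = False, going_up = False
After iteration 5: n = 5, freq = 3, state = False, going_up = False
Loop ends.

Final answer: 3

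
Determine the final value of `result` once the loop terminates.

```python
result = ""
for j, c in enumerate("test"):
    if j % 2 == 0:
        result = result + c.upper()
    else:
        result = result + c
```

Let's trace through this code step by step.

Initialize: result = ''
Entering loop: for j, c in enumerate("test"):
After iteration 1: j = 0, c = 't', result = 'T'
After iteration 2: j = 1, c = 'e', result = 'Te'
After iteration 3: j = 2, c = 's', result = 'TeS'
After iteration 4: j = 3, c = 't', result = 'TeSt'
Loop ends.

Final answer: 'TeSt'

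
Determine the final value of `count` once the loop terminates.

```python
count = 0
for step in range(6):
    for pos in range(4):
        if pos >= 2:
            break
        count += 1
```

Let's trace through this code step by step.

Initialize: count = 0
Entering loop: for step in range(6):
After iteration 1: step = 0, count = 2
After iteration 2: step = 1, count = 4
After iteration 3: step = 2, count = 6
After iteration 4: step = 3, count = 8
After iteration 5: step = 4, count = 10
After iteration 6: step = 5, count = 12
Loop ends.

Final answer: 12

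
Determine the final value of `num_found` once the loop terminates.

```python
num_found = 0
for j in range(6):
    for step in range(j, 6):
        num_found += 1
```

Let's trace through this code step by step.

Initialize: num_found = 0
Entering loop: for j in range(6):
After iteration 1: j = 0, num_found = 6
After iteration 2: j = 1, num_found = 11
After iteration 3: j = 2, num_found = 15
After iteration 4: j = 3, num_found = 18
After iteration 5: j = 4, num_found = 20
After iteration 6: j = 5, num_found = 21
Loop ends.

Final answer: 21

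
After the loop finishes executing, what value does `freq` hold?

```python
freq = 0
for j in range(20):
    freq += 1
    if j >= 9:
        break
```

Let's trace through this code step by step.

Initialize: freq = 0
Entering loop: for j in range(20):
After iteration 1: j = 0, freq = 1
After iteration 2: j = 1, freq = 2
After iteration 3: j = 2, freq = 3
After iteration 4: j = 3, freq = 4
After iteration 5: j = 4, freq = 5
After iteration 6: j = 5, freq = 6
After iteration 7: j = 6, freq = 7
After iteration 8: j = 7, freq = 8
After iteration 9: j = 8, freq = 9
After iteration 10: j = 9, freq = 10
Loop ends.

Final answer: 10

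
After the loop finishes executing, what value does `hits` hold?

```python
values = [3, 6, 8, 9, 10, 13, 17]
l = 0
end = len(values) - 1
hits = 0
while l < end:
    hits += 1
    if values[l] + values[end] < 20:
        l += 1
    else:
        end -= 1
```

Let's trace through this code step by step.

Initialize: values = [3, 6, 8, 9, 10, 13, 17]
Initialize: l = 0
Initialize: end = 6
Initialize: hits = 0
Entering loop: while l < end:
After iteration 1: l = 0, end = 5, hits = 1
After iteration 2: l = 1, end = 5, hits = 2
After iteration 3: l = 2, end = 5, hits = 3
After iteration 4: l = 2, end = 4, hits = 4
After iteration 5: l = 3, end = 4, hits = 5
After iteration 6: l = 4, end = 4, hits = 6
Loop ends.

Final answer: 6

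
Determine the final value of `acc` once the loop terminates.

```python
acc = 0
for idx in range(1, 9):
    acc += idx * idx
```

Let's trace through this code step by step.

Initialize: acc = 0
Entering loop: for idx in range(1, 9):
After iteration 1: idx = 1, acc = 1
After iteration 2: idx = 2, acc = 5
After iteration 3: idx = 3, acc = 14
After iteration 4: idx = 4, acc = 30
After iteration 5: idx = 5, acc = 55
After iteration 6: idx = 6, acc = 91
After iteration 7: idx = 7, acc = 140
After iteration 8: idx = 8, acc = 204
Loop ends.

Final answer: 204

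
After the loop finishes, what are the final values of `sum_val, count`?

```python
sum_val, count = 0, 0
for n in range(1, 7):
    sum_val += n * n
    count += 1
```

Let's trace through this code step by step.

Initialize: sum_val = 0
Initialize: count = 0
Entering loop: for n in range(1, 7):
After iteration 1: n = 1, sum_val = 1, count = 1
After iteration 2: n = 2, sum_val = 5, count = 2
After iteration 3: n = 3, sum_val = 14, count = 3
After iteration 4: n = 4, sum_val = 30, count = 4
After iteration 5: n = 5, sum_val = 55, count = 5
After iteration 6: n = 6, sum_val = 91, count = 6
Loop ends.

Final answer: 91, 6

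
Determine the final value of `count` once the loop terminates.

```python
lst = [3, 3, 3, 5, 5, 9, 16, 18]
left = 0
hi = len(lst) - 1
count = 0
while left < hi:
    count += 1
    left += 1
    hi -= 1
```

Let's trace through this code step by step.

Initialize: lst = [3, 3, 3, 5, 5, 9, 16, 18]
Initialize: left = 0
Initialize: hi = 7
Initialize: count = 0
Entering loop: while left < hi:
After iteration 1: left = 1, hi = 6, count = 1
After iteration 2: left = 2, hi = 5, count = 2
After iteration 3: left = 3, hi = 4, count = 3
After iteration 4: left = 4, hi = 3, count = 4
Loop ends.

Final answer: 4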